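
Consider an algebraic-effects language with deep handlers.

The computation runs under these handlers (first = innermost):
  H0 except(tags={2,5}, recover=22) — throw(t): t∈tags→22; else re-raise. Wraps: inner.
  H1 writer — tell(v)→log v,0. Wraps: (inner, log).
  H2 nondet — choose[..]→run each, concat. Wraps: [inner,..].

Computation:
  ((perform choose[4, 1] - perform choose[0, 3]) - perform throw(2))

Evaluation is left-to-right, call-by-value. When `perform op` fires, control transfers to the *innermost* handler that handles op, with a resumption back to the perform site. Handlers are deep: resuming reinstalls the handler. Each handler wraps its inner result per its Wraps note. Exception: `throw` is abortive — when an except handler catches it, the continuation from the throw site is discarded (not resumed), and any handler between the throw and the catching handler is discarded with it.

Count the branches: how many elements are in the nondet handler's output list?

Step-by-step:
choose[4, 1] @ H2
  branch[0] choose=4:
    choose[0, 3] @ H2
      branch[0] choose=0:
        throw(2) @ H0 caught ⇒ 22
        H1 returns (22, ())
        H2 returns [(22, ())]
      branch[1] choose=3:
        throw(2) @ H0 caught ⇒ 22
        H1 returns (22, ())
        H2 returns [(22, ())]
  branch[1] choose=1:
    choose[0, 3] @ H2
      branch[0] choose=0:
        throw(2) @ H0 caught ⇒ 22
        H1 returns (22, ())
        H2 returns [(22, ())]
      branch[1] choose=3:
        throw(2) @ H0 caught ⇒ 22
        H1 returns (22, ())
        H2 returns [(22, ())]
= [(22, ()), (22, ()), (22, ()), (22, ())]

Answer: 4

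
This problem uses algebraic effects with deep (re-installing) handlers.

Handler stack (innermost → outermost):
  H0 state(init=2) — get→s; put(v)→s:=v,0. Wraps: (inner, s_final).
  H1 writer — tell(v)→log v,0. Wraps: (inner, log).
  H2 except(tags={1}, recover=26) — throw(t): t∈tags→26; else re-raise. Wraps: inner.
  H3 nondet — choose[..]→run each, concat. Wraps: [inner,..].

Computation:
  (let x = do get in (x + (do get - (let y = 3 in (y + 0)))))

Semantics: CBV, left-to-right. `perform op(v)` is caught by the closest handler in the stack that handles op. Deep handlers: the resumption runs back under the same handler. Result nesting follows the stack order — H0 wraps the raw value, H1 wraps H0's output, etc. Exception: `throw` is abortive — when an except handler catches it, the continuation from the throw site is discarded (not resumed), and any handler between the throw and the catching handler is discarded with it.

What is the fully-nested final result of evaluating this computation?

Answer: [((1, 2), ())]

Evaluation trace:
get @ H0 ⇒ 2
get @ H0 ⇒ 2
H0 returns (1, 2)
H1 returns ((1, 2), ())
H2 returns ((1, 2), ())
H3 returns [((1, 2), ())]
= [((1, 2), ())]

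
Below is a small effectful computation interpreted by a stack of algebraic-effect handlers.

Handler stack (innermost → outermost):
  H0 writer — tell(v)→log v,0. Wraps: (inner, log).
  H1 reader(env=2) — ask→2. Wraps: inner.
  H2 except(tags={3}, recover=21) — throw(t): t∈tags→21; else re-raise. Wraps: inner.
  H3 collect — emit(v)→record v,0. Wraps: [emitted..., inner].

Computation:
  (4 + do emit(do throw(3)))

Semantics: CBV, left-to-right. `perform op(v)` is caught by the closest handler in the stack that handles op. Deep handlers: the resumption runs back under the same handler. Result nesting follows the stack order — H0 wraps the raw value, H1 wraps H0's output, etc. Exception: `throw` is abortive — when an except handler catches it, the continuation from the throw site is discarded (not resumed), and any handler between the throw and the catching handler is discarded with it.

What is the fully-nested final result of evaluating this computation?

Answer: [21]

Step-by-step:
throw(3) @ H2 caught ⇒ 21
H3 returns [21]
= [21]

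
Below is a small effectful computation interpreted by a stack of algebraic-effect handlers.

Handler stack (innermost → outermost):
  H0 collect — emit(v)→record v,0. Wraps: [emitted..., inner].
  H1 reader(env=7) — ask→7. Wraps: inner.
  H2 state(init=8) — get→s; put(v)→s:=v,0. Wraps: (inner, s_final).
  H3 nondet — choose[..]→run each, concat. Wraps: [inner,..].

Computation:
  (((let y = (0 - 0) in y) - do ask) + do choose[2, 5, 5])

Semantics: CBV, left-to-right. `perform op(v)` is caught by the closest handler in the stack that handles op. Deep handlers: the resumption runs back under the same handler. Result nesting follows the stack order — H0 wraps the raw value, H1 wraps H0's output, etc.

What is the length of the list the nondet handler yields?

Answer: 3

Working:
ask @ H1 ⇒ 7
choose[2, 5, 5] @ H3
  branch[0] choose=2:
    H0 returns [-5]
    H1 returns [-5]
    H2 returns ([-5], 8)
    H3 returns [([-5], 8)]
  branch[1] choose=5:
    H0 returns [-2]
    H1 returns [-2]
    H2 returns ([-2], 8)
    H3 returns [([-2], 8)]
  branch[2] choose=5:
    H0 returns [-2]
    H1 returns [-2]
    H2 returns ([-2], 8)
    H3 returns [([-2], 8)]
= [([-5], 8), ([-2], 8), ([-2], 8)]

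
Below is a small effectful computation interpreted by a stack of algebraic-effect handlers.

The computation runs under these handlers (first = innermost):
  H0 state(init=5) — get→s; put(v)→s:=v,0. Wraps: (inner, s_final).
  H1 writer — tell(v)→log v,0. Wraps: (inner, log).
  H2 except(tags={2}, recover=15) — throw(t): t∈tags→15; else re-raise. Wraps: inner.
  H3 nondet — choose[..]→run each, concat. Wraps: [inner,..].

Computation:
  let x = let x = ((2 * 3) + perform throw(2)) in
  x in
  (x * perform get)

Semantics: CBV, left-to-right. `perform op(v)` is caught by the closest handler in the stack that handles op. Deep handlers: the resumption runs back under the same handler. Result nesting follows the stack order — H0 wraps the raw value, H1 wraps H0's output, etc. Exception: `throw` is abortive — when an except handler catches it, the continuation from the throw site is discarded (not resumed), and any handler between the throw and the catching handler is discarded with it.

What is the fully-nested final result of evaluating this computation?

Working:
throw(2) @ H2 caught ⇒ 15
H3 returns [15]
= [15]

Answer: [15]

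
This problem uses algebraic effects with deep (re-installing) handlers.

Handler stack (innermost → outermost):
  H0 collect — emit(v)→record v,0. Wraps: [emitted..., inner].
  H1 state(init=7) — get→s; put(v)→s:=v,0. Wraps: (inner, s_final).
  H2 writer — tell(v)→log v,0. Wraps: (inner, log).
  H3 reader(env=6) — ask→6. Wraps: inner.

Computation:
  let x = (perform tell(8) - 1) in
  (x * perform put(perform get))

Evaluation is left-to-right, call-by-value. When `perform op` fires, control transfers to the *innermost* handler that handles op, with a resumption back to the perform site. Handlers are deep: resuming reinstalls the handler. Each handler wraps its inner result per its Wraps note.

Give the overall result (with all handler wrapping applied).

Answer: (([0], 7), (8))

Working:
tell(8) @ H2 ⇒ log+=8
get @ H1 ⇒ 7
put(7) @ H1 ⇒ s:=7
H0 returns [0]
H1 returns ([0], 7)
H2 returns (([0], 7), (8))
H3 returns (([0], 7), (8))
= (([0], 7), (8))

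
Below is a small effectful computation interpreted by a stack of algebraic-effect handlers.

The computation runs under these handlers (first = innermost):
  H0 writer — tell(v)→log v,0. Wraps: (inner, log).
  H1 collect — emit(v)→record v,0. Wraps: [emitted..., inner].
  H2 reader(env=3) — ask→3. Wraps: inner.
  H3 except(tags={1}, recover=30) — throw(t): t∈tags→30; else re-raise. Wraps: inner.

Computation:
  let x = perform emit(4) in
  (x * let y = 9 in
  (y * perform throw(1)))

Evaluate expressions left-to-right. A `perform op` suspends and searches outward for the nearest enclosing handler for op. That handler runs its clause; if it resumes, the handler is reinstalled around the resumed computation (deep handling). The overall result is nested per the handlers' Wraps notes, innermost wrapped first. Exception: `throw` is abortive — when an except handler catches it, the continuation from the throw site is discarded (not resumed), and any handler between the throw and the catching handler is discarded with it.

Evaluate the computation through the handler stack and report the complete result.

Working:
emit(4) @ H1 ⇒ out+=4
throw(1) @ H3 caught ⇒ 30
= 30

Answer: 30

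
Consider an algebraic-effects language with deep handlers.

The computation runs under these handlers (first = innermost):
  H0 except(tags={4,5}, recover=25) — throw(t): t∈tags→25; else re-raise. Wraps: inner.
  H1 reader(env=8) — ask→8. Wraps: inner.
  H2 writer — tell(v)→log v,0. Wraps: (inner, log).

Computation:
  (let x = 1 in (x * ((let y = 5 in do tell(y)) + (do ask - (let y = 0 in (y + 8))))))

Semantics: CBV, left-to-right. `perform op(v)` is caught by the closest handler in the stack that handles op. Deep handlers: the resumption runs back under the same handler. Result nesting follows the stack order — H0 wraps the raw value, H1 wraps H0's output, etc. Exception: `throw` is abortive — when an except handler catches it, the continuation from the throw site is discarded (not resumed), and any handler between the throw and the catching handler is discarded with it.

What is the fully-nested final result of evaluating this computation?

Working:
tell(5) @ H2 ⇒ log+=5
ask @ H1 ⇒ 8
H0 returns 0
H1 returns 0
H2 returns (0, (5))
= (0, (5))

Answer: (0, (5))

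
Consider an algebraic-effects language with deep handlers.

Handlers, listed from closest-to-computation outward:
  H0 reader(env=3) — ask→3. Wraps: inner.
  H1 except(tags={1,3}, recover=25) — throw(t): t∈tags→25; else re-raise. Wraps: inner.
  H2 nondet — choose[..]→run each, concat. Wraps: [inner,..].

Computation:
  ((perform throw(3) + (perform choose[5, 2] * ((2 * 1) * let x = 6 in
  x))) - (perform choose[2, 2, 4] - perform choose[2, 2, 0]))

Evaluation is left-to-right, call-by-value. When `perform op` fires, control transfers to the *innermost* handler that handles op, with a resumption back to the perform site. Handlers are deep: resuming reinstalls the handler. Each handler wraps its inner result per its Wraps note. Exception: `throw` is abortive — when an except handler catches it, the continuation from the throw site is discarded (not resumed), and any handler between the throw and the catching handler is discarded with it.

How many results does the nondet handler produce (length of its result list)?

Working:
throw(3) @ H1 caught ⇒ 25
H2 returns [25]
= [25]

Answer: 1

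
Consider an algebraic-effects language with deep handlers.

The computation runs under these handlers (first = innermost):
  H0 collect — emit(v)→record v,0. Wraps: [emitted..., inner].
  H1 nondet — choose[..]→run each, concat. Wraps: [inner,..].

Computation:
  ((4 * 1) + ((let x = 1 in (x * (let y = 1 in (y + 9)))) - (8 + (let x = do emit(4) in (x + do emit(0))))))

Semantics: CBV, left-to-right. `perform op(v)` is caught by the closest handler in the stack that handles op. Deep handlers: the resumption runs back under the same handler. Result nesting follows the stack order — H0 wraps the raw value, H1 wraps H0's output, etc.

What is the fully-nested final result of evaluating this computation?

Answer: [[4, 0, 6]]

Evaluation trace:
emit(4) @ H0 ⇒ out+=4
emit(0) @ H0 ⇒ out+=0
H0 returns [4, 0, 6]
H1 returns [[4, 0, 6]]
= [[4, 0, 6]]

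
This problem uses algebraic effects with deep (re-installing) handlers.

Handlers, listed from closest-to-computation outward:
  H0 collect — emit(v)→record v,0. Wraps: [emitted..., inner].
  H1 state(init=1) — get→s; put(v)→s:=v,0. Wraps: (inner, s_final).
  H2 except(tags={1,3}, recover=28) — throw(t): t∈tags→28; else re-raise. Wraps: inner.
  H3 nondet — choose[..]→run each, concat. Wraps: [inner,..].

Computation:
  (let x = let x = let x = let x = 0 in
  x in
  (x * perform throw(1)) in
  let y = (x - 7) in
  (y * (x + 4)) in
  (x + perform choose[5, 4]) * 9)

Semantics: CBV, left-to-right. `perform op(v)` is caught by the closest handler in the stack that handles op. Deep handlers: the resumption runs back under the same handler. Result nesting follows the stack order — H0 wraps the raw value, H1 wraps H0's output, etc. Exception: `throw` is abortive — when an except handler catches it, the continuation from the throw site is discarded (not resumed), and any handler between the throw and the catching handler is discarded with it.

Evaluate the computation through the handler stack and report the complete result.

Working:
throw(1) @ H2 caught ⇒ 28
H3 returns [28]
= [28]

Answer: [28]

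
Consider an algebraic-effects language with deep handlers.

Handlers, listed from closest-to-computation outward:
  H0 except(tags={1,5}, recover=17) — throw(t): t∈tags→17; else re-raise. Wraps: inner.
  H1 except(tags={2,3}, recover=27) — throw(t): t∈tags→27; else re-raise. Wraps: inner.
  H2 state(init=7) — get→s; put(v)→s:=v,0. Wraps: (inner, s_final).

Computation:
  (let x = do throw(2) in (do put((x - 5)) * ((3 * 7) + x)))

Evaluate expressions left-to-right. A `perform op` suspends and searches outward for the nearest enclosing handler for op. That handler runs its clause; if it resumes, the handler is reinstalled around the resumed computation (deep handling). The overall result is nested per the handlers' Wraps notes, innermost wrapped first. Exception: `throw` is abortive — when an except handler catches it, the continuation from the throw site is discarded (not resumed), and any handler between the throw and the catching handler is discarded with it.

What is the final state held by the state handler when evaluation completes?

Answer: 7

Evaluation trace:
throw(2) @ H0 re-raised
throw(2) @ H1 caught ⇒ 27
H2 returns (27, 7)
= (27, 7)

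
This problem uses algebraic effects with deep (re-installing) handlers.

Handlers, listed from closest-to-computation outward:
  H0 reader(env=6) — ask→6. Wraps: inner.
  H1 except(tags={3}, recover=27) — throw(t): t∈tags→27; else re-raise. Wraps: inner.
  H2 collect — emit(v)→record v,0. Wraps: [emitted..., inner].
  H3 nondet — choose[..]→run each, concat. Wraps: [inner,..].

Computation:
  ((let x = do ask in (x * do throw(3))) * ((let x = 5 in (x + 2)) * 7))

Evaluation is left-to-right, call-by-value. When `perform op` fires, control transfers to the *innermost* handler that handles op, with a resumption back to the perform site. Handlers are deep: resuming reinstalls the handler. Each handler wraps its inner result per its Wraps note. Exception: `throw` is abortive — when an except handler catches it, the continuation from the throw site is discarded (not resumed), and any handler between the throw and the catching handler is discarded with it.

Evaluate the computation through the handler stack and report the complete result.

Working:
ask @ H0 ⇒ 6
throw(3) @ H1 caught ⇒ 27
H2 returns [27]
H3 returns [[27]]
= [[27]]

Answer: [[27]]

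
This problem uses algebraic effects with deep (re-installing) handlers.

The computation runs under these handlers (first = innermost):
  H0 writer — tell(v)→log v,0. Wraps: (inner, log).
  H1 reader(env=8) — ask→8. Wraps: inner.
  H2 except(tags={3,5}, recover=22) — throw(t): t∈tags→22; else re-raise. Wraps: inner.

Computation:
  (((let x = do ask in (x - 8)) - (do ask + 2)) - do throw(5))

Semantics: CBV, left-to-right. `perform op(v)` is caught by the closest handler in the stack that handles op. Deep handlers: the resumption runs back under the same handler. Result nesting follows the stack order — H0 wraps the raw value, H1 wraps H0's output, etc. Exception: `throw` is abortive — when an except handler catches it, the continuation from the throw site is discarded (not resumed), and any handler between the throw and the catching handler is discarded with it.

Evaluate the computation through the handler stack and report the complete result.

Working:
ask @ H1 ⇒ 8
ask @ H1 ⇒ 8
throw(5) @ H2 caught ⇒ 22
= 22

Answer: 22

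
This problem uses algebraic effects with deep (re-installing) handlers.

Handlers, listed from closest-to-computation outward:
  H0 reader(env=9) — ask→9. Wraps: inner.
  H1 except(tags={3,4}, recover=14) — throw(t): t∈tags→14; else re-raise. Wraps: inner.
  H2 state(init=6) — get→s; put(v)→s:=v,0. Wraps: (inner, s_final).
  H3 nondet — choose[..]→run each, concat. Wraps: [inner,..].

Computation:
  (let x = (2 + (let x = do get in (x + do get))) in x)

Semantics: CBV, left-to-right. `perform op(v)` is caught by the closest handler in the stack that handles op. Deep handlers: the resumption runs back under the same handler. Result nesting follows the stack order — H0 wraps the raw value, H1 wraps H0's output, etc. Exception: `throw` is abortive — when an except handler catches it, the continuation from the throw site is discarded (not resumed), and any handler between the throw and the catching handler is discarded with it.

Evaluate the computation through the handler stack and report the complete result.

Working:
get @ H2 ⇒ 6
get @ H2 ⇒ 6
H0 returns 14
H1 returns 14
H2 returns (14, 6)
H3 returns [(14, 6)]
= [(14, 6)]

Answer: [(14, 6)]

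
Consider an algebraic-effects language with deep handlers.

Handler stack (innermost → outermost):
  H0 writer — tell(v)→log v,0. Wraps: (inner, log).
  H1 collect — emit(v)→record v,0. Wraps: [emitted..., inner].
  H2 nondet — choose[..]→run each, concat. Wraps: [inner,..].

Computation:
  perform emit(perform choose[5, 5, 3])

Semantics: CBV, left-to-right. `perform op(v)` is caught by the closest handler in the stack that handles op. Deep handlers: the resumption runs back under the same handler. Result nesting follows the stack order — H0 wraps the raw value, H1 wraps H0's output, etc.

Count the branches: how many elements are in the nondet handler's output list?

Working:
choose[5, 5, 3] @ H2
  branch[0] choose=5:
    emit(5) @ H1 ⇒ out+=5
    H0 returns (0, ())
    H1 returns [5, (0, ())]
    H2 returns [[5, (0, ())]]
  branch[1] choose=5:
    emit(5) @ H1 ⇒ out+=5
    H0 returns (0, ())
    H1 returns [5, (0, ())]
    H2 returns [[5, (0, ())]]
  branch[2] choose=3:
    emit(3) @ H1 ⇒ out+=3
    H0 returns (0, ())
    H1 returns [3, (0, ())]
    H2 returns [[3, (0, ())]]
= [[5, (0, ())], [5, (0, ())], [3, (0, ())]]

Answer: 3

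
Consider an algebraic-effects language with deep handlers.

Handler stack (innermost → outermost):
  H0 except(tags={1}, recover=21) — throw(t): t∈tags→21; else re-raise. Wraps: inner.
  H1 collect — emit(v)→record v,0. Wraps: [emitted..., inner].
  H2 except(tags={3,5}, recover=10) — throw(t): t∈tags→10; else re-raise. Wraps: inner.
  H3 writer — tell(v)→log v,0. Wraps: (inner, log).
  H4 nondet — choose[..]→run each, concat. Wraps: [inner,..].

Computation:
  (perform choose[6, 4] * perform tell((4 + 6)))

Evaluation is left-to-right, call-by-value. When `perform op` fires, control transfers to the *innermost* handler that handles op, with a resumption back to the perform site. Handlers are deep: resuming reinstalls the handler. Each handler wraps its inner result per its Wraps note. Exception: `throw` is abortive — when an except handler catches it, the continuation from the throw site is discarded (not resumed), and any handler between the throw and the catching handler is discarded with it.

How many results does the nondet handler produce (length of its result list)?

Working:
choose[6, 4] @ H4
  branch[0] choose=6:
    tell(10) @ H3 ⇒ log+=10
    H0 returns 0
    H1 returns [0]
    H2 returns [0]
    H3 returns ([0], (10))
    H4 returns [([0], (10))]
  branch[1] choose=4:
    tell(10) @ H3 ⇒ log+=10
    H0 returns 0
    H1 returns [0]
    H2 returns [0]
    H3 returns ([0], (10))
    H4 returns [([0], (10))]
= [([0], (10)), ([0], (10))]

Answer: 2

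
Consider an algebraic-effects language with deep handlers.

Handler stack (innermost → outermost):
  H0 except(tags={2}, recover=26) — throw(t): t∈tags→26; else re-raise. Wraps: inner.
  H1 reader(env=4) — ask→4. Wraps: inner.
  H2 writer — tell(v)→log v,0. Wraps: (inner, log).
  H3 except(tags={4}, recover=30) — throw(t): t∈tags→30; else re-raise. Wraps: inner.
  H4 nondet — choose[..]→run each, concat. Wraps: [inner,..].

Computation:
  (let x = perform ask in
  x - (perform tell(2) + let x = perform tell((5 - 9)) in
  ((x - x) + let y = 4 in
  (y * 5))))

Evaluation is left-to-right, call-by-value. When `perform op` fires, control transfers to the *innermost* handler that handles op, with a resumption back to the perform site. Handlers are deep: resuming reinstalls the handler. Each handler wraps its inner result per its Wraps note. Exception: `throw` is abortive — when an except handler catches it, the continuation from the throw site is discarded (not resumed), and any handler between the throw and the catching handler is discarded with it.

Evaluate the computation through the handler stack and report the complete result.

Answer: [(-16, (2, -4))]

Evaluation trace:
ask @ H1 ⇒ 4
tell(2) @ H2 ⇒ log+=2
tell(-4) @ H2 ⇒ log+=-4
H0 returns -16
H1 returns -16
H2 returns (-16, (2, -4))
H3 returns (-16, (2, -4))
H4 returns [(-16, (2, -4))]
= [(-16, (2, -4))]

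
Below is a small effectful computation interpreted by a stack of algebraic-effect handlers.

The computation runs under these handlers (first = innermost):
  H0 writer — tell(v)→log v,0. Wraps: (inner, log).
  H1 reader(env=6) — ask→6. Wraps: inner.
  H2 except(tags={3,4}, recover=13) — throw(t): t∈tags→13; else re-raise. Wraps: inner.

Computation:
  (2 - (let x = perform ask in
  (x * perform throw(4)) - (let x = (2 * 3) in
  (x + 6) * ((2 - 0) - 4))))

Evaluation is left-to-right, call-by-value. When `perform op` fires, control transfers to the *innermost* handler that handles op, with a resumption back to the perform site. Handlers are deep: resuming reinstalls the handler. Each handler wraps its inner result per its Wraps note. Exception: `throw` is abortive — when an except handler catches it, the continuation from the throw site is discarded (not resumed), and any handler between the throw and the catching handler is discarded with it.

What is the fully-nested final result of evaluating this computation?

Working:
ask @ H1 ⇒ 6
throw(4) @ H2 caught ⇒ 13
= 13

Answer: 13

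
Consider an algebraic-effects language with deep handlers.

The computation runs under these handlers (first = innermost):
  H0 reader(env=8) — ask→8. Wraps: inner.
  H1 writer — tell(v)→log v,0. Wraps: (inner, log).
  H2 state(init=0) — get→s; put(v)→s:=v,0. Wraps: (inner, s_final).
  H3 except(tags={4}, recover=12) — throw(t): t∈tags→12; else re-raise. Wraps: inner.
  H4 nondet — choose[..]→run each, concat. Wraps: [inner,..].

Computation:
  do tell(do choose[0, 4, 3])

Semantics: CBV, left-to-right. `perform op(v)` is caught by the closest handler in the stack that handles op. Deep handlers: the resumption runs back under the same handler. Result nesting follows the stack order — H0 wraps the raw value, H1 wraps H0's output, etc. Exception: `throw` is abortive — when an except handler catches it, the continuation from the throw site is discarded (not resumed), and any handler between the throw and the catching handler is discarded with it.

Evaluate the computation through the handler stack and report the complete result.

Step-by-step:
choose[0, 4, 3] @ H4
  branch[0] choose=0:
    tell(0) @ H1 ⇒ log+=0
    H0 returns 0
    H1 returns (0, (0))
    H2 returns ((0, (0)), 0)
    H3 returns ((0, (0)), 0)
    H4 returns [((0, (0)), 0)]
  branch[1] choose=4:
    tell(4) @ H1 ⇒ log+=4
    H0 returns 0
    H1 returns (0, (4))
    H2 returns ((0, (4)), 0)
    H3 returns ((0, (4)), 0)
    H4 returns [((0, (4)), 0)]
  branch[2] choose=3:
    tell(3) @ H1 ⇒ log+=3
    H0 returns 0
    H1 returns (0, (3))
    H2 returns ((0, (3)), 0)
    H3 returns ((0, (3)), 0)
    H4 returns [((0, (3)), 0)]
= [((0, (0)), 0), ((0, (4)), 0), ((0, (3)), 0)]

Answer: [((0, (0)), 0), ((0, (4)), 0), ((0, (3)), 0)]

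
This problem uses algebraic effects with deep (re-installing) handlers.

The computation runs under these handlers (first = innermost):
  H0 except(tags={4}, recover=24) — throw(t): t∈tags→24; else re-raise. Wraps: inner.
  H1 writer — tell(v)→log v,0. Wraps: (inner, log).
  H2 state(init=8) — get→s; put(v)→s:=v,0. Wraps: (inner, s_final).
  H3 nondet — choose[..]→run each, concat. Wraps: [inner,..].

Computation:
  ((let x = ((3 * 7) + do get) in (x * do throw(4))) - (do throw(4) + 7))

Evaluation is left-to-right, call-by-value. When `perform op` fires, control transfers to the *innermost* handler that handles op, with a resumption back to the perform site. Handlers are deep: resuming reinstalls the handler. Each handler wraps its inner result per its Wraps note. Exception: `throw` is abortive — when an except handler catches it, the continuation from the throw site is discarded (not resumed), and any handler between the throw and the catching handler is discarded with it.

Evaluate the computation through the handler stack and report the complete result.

Answer: [((24, ()), 8)]

Working:
get @ H2 ⇒ 8
throw(4) @ H0 caught ⇒ 24
H1 returns (24, ())
H2 returns ((24, ()), 8)
H3 returns [((24, ()), 8)]
= [((24, ()), 8)]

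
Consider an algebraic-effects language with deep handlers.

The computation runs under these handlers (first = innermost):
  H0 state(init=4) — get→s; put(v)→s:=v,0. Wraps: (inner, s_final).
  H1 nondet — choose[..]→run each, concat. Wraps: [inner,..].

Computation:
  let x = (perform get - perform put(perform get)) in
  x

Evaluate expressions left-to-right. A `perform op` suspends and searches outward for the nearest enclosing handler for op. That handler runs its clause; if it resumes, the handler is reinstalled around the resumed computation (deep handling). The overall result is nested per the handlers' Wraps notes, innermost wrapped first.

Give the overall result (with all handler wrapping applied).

Answer: [(4, 4)]

Evaluation trace:
get @ H0 ⇒ 4
get @ H0 ⇒ 4
put(4) @ H0 ⇒ s:=4
H0 returns (4, 4)
H1 returns [(4, 4)]
= [(4, 4)]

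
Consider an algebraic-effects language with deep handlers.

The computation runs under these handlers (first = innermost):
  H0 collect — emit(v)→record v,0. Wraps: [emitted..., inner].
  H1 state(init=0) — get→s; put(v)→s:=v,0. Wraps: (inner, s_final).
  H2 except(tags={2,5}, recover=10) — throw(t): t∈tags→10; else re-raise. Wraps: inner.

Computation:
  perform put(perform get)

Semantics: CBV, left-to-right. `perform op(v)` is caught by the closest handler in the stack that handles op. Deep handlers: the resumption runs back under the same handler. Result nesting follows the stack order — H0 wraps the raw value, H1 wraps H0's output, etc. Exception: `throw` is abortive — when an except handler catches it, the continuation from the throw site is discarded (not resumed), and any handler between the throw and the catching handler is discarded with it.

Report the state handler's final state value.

Answer: 0

Step-by-step:
get @ H1 ⇒ 0
put(0) @ H1 ⇒ s:=0
H0 returns [0]
H1 returns ([0], 0)
H2 returns ([0], 0)
= ([0], 0)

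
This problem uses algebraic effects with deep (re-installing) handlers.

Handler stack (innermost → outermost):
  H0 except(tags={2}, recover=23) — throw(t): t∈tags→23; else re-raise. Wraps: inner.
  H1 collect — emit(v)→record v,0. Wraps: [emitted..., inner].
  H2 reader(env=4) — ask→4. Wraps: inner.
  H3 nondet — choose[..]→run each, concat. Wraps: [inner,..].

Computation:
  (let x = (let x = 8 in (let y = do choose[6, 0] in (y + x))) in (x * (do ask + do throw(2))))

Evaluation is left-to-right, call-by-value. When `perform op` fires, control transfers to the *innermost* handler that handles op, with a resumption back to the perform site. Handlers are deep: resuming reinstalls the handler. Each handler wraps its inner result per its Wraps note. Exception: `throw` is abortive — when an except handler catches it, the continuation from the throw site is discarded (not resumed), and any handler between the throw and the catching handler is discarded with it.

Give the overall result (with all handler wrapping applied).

Answer: [[23], [23]]

Evaluation trace:
choose[6, 0] @ H3
  branch[0] choose=6:
    ask @ H2 ⇒ 4
    throw(2) @ H0 caught ⇒ 23
    H1 returns [23]
    H2 returns [23]
    H3 returns [[23]]
  branch[1] choose=0:
    ask @ H2 ⇒ 4
    throw(2) @ H0 caught ⇒ 23
    H1 returns [23]
    H2 returns [23]
    H3 returns [[23]]
= [[23], [23]]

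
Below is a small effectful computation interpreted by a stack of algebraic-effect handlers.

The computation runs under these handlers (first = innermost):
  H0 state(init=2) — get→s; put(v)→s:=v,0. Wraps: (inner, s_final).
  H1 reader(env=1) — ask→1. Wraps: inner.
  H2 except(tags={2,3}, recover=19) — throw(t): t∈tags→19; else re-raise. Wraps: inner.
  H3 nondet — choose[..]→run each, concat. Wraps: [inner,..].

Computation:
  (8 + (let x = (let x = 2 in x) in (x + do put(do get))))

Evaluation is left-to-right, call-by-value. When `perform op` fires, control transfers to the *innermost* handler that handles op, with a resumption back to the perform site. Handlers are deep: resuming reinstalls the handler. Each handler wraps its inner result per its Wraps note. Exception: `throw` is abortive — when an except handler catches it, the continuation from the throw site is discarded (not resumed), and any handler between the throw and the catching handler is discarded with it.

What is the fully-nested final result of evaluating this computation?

Step-by-step:
get @ H0 ⇒ 2
put(2) @ H0 ⇒ s:=2
H0 returns (10, 2)
H1 returns (10, 2)
H2 returns (10, 2)
H3 returns [(10, 2)]
= [(10, 2)]

Answer: [(10, 2)]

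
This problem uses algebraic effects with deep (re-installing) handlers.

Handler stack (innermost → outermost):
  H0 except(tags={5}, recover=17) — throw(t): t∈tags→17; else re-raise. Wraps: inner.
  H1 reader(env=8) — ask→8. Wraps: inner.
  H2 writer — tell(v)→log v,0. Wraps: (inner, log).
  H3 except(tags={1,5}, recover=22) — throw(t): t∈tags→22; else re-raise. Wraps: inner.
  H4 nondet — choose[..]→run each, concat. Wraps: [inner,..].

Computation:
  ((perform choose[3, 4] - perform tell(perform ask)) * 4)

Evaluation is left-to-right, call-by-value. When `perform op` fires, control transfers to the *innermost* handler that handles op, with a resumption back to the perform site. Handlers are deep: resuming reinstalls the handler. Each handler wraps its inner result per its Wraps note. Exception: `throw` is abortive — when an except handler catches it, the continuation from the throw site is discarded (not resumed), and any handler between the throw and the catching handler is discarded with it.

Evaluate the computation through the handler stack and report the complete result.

Evaluation trace:
choose[3, 4] @ H4
  branch[0] choose=3:
    ask @ H1 ⇒ 8
    tell(8) @ H2 ⇒ log+=8
    H0 returns 12
    H1 returns 12
    H2 returns (12, (8))
    H3 returns (12, (8))
    H4 returns [(12, (8))]
  branch[1] choose=4:
    ask @ H1 ⇒ 8
    tell(8) @ H2 ⇒ log+=8
    H0 returns 16
    H1 returns 16
    H2 returns (16, (8))
    H3 returns (16, (8))
    H4 returns [(16, (8))]
= [(12, (8)), (16, (8))]

Answer: [(12, (8)), (16, (8))]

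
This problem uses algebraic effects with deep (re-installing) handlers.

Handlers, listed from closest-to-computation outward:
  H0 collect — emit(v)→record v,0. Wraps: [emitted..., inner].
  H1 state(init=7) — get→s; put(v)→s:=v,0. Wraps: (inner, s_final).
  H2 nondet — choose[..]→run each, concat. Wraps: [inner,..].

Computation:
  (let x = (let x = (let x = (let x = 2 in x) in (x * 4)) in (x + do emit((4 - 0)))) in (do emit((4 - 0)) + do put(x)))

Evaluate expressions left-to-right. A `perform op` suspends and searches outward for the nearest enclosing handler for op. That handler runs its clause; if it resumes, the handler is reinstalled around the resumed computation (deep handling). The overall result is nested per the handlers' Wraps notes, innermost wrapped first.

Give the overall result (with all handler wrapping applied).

Evaluation trace:
emit(4) @ H0 ⇒ out+=4
emit(4) @ H0 ⇒ out+=4
put(8) @ H1 ⇒ s:=8
H0 returns [4, 4, 0]
H1 returns ([4, 4, 0], 8)
H2 returns [([4, 4, 0], 8)]
= [([4, 4, 0], 8)]

Answer: [([4, 4, 0], 8)]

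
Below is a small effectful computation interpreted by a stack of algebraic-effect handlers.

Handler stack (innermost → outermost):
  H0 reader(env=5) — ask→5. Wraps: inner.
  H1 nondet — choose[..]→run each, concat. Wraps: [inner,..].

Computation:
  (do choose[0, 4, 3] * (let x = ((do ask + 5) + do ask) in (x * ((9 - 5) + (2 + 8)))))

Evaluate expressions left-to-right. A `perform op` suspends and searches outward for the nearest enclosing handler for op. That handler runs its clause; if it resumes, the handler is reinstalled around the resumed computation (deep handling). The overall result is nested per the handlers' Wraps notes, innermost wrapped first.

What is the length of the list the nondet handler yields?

Answer: 3

Step-by-step:
choose[0, 4, 3] @ H1
  branch[0] choose=0:
    ask @ H0 ⇒ 5
    ask @ H0 ⇒ 5
    H0 returns 0
    H1 returns [0]
  branch[1] choose=4:
    ask @ H0 ⇒ 5
    ask @ H0 ⇒ 5
    H0 returns 840
    H1 returns [840]
  branch[2] choose=3:
    ask @ H0 ⇒ 5
    ask @ H0 ⇒ 5
    H0 returns 630
    H1 returns [630]
= [0, 840, 630]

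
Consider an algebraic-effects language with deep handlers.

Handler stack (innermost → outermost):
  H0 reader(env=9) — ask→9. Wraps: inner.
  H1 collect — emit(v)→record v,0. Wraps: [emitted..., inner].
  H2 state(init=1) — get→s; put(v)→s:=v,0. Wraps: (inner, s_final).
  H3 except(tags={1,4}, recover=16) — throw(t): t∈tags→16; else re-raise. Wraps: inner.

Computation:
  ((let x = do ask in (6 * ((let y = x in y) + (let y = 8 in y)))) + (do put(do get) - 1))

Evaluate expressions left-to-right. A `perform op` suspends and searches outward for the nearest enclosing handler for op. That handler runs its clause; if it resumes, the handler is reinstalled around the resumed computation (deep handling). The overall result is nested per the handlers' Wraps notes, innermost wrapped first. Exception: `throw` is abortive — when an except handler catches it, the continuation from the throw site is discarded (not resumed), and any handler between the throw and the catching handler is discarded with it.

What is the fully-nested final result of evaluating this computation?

Answer: ([101], 1)

Step-by-step:
ask @ H0 ⇒ 9
get @ H2 ⇒ 1
put(1) @ H2 ⇒ s:=1
H0 returns 101
H1 returns [101]
H2 returns ([101], 1)
H3 returns ([101], 1)
= ([101], 1)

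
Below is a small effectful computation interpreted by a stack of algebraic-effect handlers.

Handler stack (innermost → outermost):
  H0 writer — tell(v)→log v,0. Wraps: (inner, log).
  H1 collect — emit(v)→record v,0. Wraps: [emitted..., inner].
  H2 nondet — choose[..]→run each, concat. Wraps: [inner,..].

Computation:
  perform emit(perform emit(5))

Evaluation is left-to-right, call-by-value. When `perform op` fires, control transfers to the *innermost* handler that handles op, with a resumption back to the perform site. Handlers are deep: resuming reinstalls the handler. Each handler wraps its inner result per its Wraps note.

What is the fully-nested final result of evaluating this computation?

Evaluation trace:
emit(5) @ H1 ⇒ out+=5
emit(0) @ H1 ⇒ out+=0
H0 returns (0, ())
H1 returns [5, 0, (0, ())]
H2 returns [[5, 0, (0, ())]]
= [[5, 0, (0, ())]]

Answer: [[5, 0, (0, ())]]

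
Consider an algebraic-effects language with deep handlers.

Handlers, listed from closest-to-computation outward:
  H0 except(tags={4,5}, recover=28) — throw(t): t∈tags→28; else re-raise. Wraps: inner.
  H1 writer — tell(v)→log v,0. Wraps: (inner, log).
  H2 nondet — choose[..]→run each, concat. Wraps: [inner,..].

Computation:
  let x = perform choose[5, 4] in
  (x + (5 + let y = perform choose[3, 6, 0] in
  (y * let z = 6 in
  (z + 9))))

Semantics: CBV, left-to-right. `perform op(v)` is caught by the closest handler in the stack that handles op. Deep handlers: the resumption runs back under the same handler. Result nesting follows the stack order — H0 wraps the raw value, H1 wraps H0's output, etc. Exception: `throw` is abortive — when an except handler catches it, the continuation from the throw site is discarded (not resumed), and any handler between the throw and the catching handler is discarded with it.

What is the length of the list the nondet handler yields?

Answer: 6

Working:
choose[5, 4] @ H2
  branch[0] choose=5:
    choose[3, 6, 0] @ H2
      branch[0] choose=3:
        H0 returns 55
        H1 returns (55, ())
        H2 returns [(55, ())]
      branch[1] choose=6:
        H0 returns 100
        H1 returns (100, ())
        H2 returns [(100, ())]
      branch[2] choose=0:
        H0 returns 10
        H1 returns (10, ())
        H2 returns [(10, ())]
  branch[1] choose=4:
    choose[3, 6, 0] @ H2
      branch[0] choose=3:
        H0 returns 54
        H1 returns (54, ())
        H2 returns [(54, ())]
      branch[1] choose=6:
        H0 returns 99
        H1 returns (99, ())
        H2 returns [(99, ())]
      branch[2] choose=0:
        H0 returns 9
        H1 returns (9, ())
        H2 returns [(9, ())]
= [(55, ()), (100, ()), (10, ()), (54, ()), (99, ()), (9, ())]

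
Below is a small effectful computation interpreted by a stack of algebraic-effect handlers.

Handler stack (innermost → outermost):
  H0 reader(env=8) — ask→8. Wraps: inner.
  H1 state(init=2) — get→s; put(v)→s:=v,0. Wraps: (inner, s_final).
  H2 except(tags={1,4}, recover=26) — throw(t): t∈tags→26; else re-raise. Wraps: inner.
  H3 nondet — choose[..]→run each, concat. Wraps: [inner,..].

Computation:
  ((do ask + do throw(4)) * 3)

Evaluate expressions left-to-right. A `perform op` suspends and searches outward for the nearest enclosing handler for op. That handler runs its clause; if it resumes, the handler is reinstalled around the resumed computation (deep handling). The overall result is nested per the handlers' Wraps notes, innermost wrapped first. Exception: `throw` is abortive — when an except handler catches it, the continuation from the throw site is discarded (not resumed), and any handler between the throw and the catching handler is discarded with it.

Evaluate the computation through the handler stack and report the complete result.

Step-by-step:
ask @ H0 ⇒ 8
throw(4) @ H2 caught ⇒ 26
H3 returns [26]
= [26]

Answer: [26]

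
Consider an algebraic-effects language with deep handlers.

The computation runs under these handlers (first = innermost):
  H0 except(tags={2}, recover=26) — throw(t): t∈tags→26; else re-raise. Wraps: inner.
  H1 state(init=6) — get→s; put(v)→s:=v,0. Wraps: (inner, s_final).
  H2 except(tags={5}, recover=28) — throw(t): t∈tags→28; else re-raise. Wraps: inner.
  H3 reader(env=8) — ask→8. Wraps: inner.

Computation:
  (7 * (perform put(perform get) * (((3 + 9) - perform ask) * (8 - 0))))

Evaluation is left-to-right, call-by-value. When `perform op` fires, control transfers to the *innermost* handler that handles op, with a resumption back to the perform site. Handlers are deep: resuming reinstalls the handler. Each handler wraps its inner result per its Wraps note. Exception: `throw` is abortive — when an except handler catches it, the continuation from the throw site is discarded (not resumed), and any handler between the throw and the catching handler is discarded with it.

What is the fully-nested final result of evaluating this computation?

Answer: (0, 6)

Step-by-step:
get @ H1 ⇒ 6
put(6) @ H1 ⇒ s:=6
ask @ H3 ⇒ 8
H0 returns 0
H1 returns (0, 6)
H2 returns (0, 6)
H3 returns (0, 6)
= (0, 6)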